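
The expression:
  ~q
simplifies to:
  ~q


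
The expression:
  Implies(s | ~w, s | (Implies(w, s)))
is always true.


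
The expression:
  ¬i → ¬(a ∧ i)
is always true.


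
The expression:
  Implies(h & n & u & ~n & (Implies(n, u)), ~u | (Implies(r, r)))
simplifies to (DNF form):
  True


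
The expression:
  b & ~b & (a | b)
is never true.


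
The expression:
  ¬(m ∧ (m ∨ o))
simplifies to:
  ¬m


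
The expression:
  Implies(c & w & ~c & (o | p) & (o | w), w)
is always true.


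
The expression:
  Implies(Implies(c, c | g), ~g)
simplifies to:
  ~g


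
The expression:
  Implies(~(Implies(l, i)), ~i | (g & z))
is always true.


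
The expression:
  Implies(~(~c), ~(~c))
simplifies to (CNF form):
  True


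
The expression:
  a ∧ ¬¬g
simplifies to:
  a ∧ g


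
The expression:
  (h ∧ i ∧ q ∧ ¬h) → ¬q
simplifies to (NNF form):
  True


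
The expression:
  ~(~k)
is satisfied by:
  {k: True}


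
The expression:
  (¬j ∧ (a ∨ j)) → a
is always true.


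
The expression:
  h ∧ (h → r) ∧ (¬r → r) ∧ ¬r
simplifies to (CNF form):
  False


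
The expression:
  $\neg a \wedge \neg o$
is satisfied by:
  {o: False, a: False}


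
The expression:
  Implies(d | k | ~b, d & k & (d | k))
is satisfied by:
  {d: True, k: True, b: True}
  {d: True, k: True, b: False}
  {b: True, d: False, k: False}


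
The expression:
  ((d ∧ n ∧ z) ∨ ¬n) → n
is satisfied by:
  {n: True}


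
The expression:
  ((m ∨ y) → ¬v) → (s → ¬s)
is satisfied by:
  {m: True, v: True, y: True, s: False}
  {m: True, v: True, y: False, s: False}
  {v: True, y: True, s: False, m: False}
  {v: True, y: False, s: False, m: False}
  {m: True, y: True, s: False, v: False}
  {m: True, y: False, s: False, v: False}
  {y: True, m: False, s: False, v: False}
  {y: False, m: False, s: False, v: False}
  {m: True, v: True, s: True, y: True}
  {m: True, v: True, s: True, y: False}
  {v: True, s: True, y: True, m: False}


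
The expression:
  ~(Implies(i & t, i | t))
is never true.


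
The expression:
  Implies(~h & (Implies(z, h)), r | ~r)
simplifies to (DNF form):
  True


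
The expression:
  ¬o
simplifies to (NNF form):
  ¬o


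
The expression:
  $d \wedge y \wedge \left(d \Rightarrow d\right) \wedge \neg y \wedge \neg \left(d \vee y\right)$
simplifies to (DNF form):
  $\text{False}$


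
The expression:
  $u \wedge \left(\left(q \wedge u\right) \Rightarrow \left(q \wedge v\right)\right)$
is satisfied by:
  {u: True, v: True, q: False}
  {u: True, v: False, q: False}
  {u: True, q: True, v: True}


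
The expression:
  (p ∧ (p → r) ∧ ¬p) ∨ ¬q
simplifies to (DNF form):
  ¬q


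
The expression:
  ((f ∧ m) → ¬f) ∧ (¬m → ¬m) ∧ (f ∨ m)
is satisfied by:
  {m: True, f: False}
  {f: True, m: False}


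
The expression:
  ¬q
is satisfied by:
  {q: False}


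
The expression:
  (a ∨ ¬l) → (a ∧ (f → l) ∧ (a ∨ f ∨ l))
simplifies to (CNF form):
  (a ∨ l) ∧ (l ∨ ¬f)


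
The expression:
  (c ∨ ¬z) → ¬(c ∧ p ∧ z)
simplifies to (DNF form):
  ¬c ∨ ¬p ∨ ¬z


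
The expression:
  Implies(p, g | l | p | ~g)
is always true.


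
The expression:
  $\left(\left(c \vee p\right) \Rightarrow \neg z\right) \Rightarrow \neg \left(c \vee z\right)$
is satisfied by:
  {p: True, c: False, z: False}
  {p: False, c: False, z: False}
  {z: True, p: True, c: False}
  {c: True, z: True, p: True}
  {c: True, z: True, p: False}


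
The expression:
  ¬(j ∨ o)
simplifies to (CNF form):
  ¬j ∧ ¬o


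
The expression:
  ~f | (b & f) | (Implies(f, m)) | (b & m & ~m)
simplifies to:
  b | m | ~f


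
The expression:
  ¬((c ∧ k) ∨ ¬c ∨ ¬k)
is never true.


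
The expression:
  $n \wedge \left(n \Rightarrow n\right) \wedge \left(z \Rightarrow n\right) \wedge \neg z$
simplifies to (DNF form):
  $n \wedge \neg z$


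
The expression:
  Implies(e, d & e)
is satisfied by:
  {d: True, e: False}
  {e: False, d: False}
  {e: True, d: True}


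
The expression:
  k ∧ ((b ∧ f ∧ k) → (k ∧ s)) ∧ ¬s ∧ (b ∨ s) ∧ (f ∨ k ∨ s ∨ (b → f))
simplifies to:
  b ∧ k ∧ ¬f ∧ ¬s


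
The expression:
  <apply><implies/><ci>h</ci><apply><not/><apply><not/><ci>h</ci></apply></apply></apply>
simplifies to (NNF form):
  <true/>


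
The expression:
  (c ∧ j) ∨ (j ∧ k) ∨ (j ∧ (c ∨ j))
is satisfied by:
  {j: True}


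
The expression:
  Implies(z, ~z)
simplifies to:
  ~z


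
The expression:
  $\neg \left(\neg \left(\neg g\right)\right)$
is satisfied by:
  {g: False}


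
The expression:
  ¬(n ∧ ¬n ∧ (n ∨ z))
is always true.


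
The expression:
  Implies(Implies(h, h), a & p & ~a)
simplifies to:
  False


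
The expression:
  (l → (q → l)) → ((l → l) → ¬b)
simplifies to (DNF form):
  ¬b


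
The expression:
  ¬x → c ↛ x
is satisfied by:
  {x: True, c: True}
  {x: True, c: False}
  {c: True, x: False}


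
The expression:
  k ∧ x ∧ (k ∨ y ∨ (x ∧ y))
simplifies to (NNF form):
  k ∧ x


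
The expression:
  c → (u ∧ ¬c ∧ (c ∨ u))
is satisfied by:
  {c: False}


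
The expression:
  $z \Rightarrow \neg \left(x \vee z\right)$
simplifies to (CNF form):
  $\neg z$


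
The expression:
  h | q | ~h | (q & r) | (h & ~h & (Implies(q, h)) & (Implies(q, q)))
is always true.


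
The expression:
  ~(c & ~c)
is always true.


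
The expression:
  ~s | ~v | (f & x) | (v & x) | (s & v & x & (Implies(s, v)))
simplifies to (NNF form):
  x | ~s | ~v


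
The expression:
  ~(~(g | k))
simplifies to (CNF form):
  g | k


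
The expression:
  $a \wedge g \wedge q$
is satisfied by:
  {a: True, g: True, q: True}


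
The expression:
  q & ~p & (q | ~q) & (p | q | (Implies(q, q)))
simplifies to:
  q & ~p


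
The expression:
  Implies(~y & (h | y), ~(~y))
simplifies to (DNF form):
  y | ~h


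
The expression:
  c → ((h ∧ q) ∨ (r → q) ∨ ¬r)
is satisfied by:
  {q: True, c: False, r: False}
  {c: False, r: False, q: False}
  {r: True, q: True, c: False}
  {r: True, c: False, q: False}
  {q: True, c: True, r: False}
  {c: True, q: False, r: False}
  {r: True, c: True, q: True}


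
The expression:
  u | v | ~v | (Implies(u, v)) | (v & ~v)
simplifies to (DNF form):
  True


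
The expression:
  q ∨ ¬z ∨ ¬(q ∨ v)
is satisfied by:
  {q: True, v: False, z: False}
  {v: False, z: False, q: False}
  {q: True, z: True, v: False}
  {z: True, v: False, q: False}
  {q: True, v: True, z: False}
  {v: True, q: False, z: False}
  {q: True, z: True, v: True}


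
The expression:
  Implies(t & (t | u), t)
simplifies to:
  True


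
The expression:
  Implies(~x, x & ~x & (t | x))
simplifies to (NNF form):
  x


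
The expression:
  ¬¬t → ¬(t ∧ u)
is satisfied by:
  {u: False, t: False}
  {t: True, u: False}
  {u: True, t: False}


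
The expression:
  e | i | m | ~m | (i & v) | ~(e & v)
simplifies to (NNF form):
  True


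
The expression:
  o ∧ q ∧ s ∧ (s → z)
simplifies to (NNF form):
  o ∧ q ∧ s ∧ z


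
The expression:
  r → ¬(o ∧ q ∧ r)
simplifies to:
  ¬o ∨ ¬q ∨ ¬r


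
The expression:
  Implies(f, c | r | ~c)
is always true.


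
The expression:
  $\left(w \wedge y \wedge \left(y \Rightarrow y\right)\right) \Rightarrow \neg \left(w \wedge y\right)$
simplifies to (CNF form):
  $\neg w \vee \neg y$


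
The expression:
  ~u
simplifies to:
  ~u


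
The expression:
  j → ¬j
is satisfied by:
  {j: False}


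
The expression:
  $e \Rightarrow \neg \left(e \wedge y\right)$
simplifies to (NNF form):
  $\neg e \vee \neg y$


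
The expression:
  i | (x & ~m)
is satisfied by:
  {i: True, x: True, m: False}
  {i: True, m: False, x: False}
  {i: True, x: True, m: True}
  {i: True, m: True, x: False}
  {x: True, m: False, i: False}


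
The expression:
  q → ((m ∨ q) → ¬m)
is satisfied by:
  {m: False, q: False}
  {q: True, m: False}
  {m: True, q: False}


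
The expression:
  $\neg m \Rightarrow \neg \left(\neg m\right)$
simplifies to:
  $m$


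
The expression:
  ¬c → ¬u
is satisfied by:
  {c: True, u: False}
  {u: False, c: False}
  {u: True, c: True}


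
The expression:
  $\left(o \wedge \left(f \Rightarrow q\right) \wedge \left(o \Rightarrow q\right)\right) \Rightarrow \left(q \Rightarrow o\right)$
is always true.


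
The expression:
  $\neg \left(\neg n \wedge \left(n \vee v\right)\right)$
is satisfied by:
  {n: True, v: False}
  {v: False, n: False}
  {v: True, n: True}


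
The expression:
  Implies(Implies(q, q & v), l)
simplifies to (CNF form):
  (l | q) & (l | ~v)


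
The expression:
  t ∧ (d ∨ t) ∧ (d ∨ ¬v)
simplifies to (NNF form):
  t ∧ (d ∨ ¬v)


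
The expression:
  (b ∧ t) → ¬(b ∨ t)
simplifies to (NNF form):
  ¬b ∨ ¬t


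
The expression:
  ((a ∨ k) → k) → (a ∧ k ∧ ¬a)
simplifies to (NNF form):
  a ∧ ¬k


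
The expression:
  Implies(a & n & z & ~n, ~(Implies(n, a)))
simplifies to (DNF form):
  True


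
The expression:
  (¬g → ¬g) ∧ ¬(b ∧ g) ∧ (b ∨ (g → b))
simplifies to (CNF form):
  ¬g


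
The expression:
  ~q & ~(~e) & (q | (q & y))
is never true.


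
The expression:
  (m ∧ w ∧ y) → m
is always true.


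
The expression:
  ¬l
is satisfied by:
  {l: False}


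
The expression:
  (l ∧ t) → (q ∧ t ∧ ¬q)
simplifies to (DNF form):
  ¬l ∨ ¬t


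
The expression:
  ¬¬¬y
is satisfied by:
  {y: False}


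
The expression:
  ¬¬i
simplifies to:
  i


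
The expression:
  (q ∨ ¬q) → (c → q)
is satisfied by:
  {q: True, c: False}
  {c: False, q: False}
  {c: True, q: True}


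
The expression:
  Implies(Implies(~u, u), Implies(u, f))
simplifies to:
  f | ~u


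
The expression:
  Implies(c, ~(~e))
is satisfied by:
  {e: True, c: False}
  {c: False, e: False}
  {c: True, e: True}


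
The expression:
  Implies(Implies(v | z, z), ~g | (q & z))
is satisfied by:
  {q: True, v: True, g: False, z: False}
  {q: True, v: False, g: False, z: False}
  {v: True, q: False, g: False, z: False}
  {q: False, v: False, g: False, z: False}
  {q: True, z: True, v: True, g: False}
  {q: True, z: True, v: False, g: False}
  {z: True, v: True, q: False, g: False}
  {z: True, q: False, v: False, g: False}
  {q: True, g: True, v: True, z: False}
  {g: True, v: True, z: False, q: False}
  {q: True, z: True, g: True, v: True}
  {q: True, z: True, g: True, v: False}


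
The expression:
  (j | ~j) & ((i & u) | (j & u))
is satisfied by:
  {u: True, i: True, j: True}
  {u: True, i: True, j: False}
  {u: True, j: True, i: False}


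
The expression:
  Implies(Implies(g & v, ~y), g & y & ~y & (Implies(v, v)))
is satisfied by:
  {g: True, y: True, v: True}


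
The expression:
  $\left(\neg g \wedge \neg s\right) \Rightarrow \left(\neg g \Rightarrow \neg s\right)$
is always true.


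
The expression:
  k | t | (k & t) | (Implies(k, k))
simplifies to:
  True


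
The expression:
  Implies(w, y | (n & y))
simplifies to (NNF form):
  y | ~w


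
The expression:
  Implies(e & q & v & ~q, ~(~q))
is always true.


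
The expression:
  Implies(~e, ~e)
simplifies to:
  True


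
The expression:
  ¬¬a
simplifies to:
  a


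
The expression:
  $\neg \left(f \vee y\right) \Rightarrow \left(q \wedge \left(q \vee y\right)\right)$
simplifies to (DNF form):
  $f \vee q \vee y$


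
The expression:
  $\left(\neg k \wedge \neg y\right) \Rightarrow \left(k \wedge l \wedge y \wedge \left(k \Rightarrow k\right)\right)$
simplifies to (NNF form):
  $k \vee y$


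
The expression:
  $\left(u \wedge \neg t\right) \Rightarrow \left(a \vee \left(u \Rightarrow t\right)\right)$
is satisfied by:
  {a: True, t: True, u: False}
  {a: True, u: False, t: False}
  {t: True, u: False, a: False}
  {t: False, u: False, a: False}
  {a: True, t: True, u: True}
  {a: True, u: True, t: False}
  {t: True, u: True, a: False}


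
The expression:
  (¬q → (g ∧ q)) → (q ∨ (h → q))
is always true.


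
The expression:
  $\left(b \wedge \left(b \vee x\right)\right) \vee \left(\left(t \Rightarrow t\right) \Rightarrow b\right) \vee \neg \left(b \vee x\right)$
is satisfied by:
  {b: True, x: False}
  {x: False, b: False}
  {x: True, b: True}


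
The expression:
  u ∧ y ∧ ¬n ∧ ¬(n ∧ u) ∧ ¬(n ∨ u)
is never true.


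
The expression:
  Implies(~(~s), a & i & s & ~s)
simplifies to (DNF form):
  ~s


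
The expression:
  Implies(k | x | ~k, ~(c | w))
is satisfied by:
  {w: False, c: False}


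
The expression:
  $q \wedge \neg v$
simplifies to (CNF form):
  $q \wedge \neg v$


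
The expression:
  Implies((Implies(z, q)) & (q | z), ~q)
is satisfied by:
  {q: False}


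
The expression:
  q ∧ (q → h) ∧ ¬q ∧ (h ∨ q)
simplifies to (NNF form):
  False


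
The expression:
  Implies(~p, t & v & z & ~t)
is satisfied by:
  {p: True}


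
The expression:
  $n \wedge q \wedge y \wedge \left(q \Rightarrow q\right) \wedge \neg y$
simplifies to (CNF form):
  $\text{False}$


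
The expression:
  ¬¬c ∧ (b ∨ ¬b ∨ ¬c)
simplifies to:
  c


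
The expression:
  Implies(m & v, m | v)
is always true.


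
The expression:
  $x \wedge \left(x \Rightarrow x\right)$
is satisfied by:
  {x: True}


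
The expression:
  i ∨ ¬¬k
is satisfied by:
  {i: True, k: True}
  {i: True, k: False}
  {k: True, i: False}


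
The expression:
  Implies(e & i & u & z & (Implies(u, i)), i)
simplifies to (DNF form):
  True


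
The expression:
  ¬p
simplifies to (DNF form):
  ¬p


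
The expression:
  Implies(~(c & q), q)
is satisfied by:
  {q: True}


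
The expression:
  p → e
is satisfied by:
  {e: True, p: False}
  {p: False, e: False}
  {p: True, e: True}


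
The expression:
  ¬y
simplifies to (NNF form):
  ¬y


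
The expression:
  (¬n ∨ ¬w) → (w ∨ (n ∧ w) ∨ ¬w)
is always true.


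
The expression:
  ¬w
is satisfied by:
  {w: False}


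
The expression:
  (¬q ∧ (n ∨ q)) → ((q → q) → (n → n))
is always true.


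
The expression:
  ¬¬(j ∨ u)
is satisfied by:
  {u: True, j: True}
  {u: True, j: False}
  {j: True, u: False}


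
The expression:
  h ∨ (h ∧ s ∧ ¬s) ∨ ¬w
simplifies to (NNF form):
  h ∨ ¬w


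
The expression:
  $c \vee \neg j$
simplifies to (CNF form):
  $c \vee \neg j$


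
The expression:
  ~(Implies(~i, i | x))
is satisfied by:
  {x: False, i: False}


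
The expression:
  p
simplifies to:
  p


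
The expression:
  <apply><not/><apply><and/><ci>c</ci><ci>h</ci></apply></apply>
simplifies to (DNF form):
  <apply><or/><apply><not/><ci>c</ci></apply><apply><not/><ci>h</ci></apply></apply>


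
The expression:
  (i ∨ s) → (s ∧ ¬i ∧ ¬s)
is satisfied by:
  {i: False, s: False}


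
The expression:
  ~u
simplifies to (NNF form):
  ~u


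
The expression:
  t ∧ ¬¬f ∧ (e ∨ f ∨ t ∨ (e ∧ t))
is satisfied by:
  {t: True, f: True}


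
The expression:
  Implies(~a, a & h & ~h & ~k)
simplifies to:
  a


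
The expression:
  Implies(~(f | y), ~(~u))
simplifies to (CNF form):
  f | u | y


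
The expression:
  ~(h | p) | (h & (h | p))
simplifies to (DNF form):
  h | ~p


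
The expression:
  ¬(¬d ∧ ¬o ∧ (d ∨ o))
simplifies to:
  True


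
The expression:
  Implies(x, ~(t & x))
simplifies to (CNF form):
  ~t | ~x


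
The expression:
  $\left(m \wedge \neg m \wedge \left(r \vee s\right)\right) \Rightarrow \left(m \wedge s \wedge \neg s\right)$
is always true.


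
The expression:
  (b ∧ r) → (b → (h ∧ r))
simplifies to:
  h ∨ ¬b ∨ ¬r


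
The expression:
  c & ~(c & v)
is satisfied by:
  {c: True, v: False}


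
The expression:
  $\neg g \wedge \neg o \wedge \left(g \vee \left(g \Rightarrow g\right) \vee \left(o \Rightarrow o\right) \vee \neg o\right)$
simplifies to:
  $\neg g \wedge \neg o$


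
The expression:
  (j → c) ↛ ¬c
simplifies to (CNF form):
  c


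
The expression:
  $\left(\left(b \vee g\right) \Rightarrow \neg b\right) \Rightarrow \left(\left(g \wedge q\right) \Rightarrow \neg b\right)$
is always true.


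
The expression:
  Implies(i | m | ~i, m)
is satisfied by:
  {m: True}


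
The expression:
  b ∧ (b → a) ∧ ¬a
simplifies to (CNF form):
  False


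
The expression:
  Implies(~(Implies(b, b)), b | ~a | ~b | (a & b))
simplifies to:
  True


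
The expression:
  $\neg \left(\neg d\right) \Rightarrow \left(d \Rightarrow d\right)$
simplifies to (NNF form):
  $\text{True}$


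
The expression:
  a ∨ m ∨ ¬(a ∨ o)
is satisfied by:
  {a: True, m: True, o: False}
  {a: True, o: False, m: False}
  {m: True, o: False, a: False}
  {m: False, o: False, a: False}
  {a: True, m: True, o: True}
  {a: True, o: True, m: False}
  {m: True, o: True, a: False}


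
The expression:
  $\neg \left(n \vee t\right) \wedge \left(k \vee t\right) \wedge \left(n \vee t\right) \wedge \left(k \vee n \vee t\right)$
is never true.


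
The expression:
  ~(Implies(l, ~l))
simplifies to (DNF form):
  l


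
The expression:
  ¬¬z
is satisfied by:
  {z: True}


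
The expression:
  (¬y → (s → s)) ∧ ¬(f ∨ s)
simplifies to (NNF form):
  ¬f ∧ ¬s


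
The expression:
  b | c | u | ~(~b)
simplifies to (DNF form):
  b | c | u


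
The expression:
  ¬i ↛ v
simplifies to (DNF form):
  v ∨ ¬i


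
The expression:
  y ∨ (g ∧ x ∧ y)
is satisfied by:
  {y: True}


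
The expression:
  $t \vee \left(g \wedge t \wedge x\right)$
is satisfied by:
  {t: True}


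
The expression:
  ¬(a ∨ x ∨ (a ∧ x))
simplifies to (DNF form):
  ¬a ∧ ¬x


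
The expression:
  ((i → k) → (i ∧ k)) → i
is always true.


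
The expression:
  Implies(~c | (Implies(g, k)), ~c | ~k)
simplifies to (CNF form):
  ~c | ~k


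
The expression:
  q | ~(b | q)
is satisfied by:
  {q: True, b: False}
  {b: False, q: False}
  {b: True, q: True}


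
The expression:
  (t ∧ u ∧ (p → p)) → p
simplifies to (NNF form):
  p ∨ ¬t ∨ ¬u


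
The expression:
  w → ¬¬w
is always true.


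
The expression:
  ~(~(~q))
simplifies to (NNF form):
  ~q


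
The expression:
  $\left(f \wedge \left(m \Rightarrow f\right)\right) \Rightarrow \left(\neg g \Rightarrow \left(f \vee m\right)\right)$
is always true.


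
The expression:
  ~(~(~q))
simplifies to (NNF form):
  ~q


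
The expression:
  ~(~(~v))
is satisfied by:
  {v: False}


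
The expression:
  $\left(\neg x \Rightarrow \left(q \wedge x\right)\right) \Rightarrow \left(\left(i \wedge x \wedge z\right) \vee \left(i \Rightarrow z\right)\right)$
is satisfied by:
  {z: True, x: False, i: False}
  {z: False, x: False, i: False}
  {i: True, z: True, x: False}
  {i: True, z: False, x: False}
  {x: True, z: True, i: False}
  {x: True, z: False, i: False}
  {x: True, i: True, z: True}


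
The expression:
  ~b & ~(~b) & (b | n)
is never true.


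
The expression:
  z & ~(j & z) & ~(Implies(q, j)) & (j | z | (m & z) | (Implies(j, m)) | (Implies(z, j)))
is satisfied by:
  {z: True, q: True, j: False}


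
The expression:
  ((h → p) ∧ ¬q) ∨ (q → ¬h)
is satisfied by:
  {h: False, q: False}
  {q: True, h: False}
  {h: True, q: False}


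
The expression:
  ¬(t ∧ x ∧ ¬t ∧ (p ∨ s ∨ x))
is always true.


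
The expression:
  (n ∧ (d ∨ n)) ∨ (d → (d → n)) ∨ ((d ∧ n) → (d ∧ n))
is always true.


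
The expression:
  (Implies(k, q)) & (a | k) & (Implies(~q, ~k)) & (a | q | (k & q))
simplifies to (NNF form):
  (k & q) | (a & ~k)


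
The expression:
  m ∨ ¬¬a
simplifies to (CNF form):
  a ∨ m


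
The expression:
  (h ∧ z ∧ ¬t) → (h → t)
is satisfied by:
  {t: True, h: False, z: False}
  {h: False, z: False, t: False}
  {t: True, z: True, h: False}
  {z: True, h: False, t: False}
  {t: True, h: True, z: False}
  {h: True, t: False, z: False}
  {t: True, z: True, h: True}


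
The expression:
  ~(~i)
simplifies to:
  i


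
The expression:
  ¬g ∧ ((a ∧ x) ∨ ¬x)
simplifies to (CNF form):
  ¬g ∧ (a ∨ ¬x)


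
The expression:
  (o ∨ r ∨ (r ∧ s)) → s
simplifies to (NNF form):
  s ∨ (¬o ∧ ¬r)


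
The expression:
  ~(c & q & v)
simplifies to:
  ~c | ~q | ~v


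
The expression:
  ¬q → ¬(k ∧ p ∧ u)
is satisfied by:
  {q: True, p: False, k: False, u: False}
  {q: False, p: False, k: False, u: False}
  {q: True, u: True, p: False, k: False}
  {u: True, q: False, p: False, k: False}
  {q: True, k: True, u: False, p: False}
  {k: True, u: False, p: False, q: False}
  {q: True, u: True, k: True, p: False}
  {u: True, k: True, q: False, p: False}
  {q: True, p: True, u: False, k: False}
  {p: True, u: False, k: False, q: False}
  {q: True, u: True, p: True, k: False}
  {u: True, p: True, q: False, k: False}
  {q: True, k: True, p: True, u: False}
  {k: True, p: True, u: False, q: False}
  {q: True, u: True, k: True, p: True}


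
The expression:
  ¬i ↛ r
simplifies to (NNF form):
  r ∨ ¬i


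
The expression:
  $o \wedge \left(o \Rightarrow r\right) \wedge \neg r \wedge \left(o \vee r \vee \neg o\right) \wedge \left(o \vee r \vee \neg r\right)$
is never true.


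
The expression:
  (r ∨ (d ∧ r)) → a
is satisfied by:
  {a: True, r: False}
  {r: False, a: False}
  {r: True, a: True}


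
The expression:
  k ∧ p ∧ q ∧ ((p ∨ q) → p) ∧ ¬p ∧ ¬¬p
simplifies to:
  False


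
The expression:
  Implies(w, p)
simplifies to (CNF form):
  p | ~w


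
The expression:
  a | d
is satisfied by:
  {a: True, d: True}
  {a: True, d: False}
  {d: True, a: False}


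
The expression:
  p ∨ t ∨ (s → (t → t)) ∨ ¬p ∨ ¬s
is always true.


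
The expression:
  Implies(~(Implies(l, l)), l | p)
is always true.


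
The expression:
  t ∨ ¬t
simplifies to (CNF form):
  True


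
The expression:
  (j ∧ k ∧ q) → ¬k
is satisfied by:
  {k: False, q: False, j: False}
  {j: True, k: False, q: False}
  {q: True, k: False, j: False}
  {j: True, q: True, k: False}
  {k: True, j: False, q: False}
  {j: True, k: True, q: False}
  {q: True, k: True, j: False}


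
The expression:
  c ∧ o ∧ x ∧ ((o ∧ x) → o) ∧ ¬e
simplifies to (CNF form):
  c ∧ o ∧ x ∧ ¬e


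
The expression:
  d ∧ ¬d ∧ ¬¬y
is never true.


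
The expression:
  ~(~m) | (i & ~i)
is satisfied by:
  {m: True}


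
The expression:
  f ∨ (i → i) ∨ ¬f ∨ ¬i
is always true.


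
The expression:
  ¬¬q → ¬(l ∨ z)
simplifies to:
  (¬l ∧ ¬z) ∨ ¬q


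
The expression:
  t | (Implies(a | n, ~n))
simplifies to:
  t | ~n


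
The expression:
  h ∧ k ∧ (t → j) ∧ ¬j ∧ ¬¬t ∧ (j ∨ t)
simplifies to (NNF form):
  False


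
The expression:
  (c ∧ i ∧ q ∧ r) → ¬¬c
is always true.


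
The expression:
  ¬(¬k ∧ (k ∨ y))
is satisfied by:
  {k: True, y: False}
  {y: False, k: False}
  {y: True, k: True}


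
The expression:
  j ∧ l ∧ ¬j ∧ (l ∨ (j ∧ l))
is never true.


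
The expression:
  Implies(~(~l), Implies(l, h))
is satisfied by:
  {h: True, l: False}
  {l: False, h: False}
  {l: True, h: True}


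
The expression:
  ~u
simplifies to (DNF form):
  ~u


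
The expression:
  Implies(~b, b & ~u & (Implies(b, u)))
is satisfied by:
  {b: True}


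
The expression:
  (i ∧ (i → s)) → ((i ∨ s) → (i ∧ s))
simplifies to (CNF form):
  True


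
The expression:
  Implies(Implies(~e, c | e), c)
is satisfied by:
  {c: True, e: False}
  {e: False, c: False}
  {e: True, c: True}


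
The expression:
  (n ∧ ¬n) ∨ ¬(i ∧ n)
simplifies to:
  ¬i ∨ ¬n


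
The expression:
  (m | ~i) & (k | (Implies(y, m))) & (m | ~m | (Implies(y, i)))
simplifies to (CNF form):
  (m | ~i) & (k | m | ~i) & (k | m | ~y) & (m | ~i | ~y)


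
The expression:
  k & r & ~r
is never true.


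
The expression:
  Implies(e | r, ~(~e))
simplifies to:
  e | ~r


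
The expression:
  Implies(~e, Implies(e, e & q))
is always true.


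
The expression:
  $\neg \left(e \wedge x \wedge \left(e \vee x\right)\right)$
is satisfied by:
  {e: False, x: False}
  {x: True, e: False}
  {e: True, x: False}


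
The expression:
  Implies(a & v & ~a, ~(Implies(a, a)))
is always true.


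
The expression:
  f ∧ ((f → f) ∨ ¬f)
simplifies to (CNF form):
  f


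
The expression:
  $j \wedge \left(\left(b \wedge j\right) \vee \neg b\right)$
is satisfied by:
  {j: True}


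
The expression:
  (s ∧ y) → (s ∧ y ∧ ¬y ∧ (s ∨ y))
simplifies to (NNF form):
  ¬s ∨ ¬y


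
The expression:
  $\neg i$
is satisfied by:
  {i: False}


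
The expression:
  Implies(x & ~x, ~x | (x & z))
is always true.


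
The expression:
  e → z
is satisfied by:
  {z: True, e: False}
  {e: False, z: False}
  {e: True, z: True}


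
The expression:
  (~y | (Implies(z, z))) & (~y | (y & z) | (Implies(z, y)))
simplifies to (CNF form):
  True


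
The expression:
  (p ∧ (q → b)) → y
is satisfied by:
  {y: True, q: True, p: False, b: False}
  {y: True, q: False, p: False, b: False}
  {y: True, b: True, q: True, p: False}
  {y: True, b: True, q: False, p: False}
  {q: True, b: False, p: False, y: False}
  {q: False, b: False, p: False, y: False}
  {b: True, q: True, p: False, y: False}
  {b: True, q: False, p: False, y: False}
  {y: True, p: True, q: True, b: False}
  {y: True, p: True, q: False, b: False}
  {y: True, b: True, p: True, q: True}
  {y: True, b: True, p: True, q: False}
  {p: True, q: True, b: False, y: False}


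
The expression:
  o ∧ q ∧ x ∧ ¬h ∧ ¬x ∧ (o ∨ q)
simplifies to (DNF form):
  False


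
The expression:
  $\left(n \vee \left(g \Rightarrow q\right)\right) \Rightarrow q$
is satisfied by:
  {q: True, g: True, n: False}
  {q: True, g: False, n: False}
  {n: True, q: True, g: True}
  {n: True, q: True, g: False}
  {g: True, n: False, q: False}


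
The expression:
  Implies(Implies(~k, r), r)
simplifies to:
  r | ~k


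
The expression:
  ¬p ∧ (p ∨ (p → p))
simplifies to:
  ¬p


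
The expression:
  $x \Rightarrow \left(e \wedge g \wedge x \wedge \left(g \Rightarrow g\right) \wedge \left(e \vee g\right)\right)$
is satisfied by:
  {g: True, e: True, x: False}
  {g: True, e: False, x: False}
  {e: True, g: False, x: False}
  {g: False, e: False, x: False}
  {x: True, g: True, e: True}


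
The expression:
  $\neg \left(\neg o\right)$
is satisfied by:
  {o: True}


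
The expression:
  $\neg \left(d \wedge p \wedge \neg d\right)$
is always true.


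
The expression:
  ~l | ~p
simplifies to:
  ~l | ~p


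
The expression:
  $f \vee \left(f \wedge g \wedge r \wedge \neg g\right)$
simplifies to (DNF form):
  $f$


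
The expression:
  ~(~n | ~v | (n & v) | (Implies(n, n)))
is never true.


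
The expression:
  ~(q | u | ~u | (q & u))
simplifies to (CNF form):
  False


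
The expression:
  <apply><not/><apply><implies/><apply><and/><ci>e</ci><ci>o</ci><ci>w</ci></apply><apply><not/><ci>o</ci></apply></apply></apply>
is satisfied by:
  {e: True, w: True, o: True}


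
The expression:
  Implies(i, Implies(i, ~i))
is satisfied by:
  {i: False}


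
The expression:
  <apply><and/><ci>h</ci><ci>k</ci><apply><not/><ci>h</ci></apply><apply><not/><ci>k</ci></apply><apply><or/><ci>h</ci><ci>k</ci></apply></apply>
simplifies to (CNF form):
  <false/>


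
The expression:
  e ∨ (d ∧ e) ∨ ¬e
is always true.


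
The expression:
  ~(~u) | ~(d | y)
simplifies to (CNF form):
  (u | ~d) & (u | ~y)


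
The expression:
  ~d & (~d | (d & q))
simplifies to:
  ~d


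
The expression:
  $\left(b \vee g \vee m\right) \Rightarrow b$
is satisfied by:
  {b: True, g: False, m: False}
  {b: True, m: True, g: False}
  {b: True, g: True, m: False}
  {b: True, m: True, g: True}
  {m: False, g: False, b: False}


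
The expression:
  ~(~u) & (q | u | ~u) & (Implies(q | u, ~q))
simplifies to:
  u & ~q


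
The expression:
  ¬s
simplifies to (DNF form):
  ¬s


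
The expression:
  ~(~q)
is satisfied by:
  {q: True}


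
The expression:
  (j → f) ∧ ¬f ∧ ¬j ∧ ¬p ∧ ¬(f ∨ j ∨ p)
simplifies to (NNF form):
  ¬f ∧ ¬j ∧ ¬p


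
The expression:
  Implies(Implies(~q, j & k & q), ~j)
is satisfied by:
  {q: False, j: False}
  {j: True, q: False}
  {q: True, j: False}


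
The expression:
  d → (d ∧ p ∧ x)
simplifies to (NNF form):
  (p ∧ x) ∨ ¬d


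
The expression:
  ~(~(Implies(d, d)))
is always true.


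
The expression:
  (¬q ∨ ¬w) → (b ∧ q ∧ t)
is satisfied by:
  {t: True, w: True, b: True, q: True}
  {t: True, w: True, q: True, b: False}
  {w: True, b: True, q: True, t: False}
  {w: True, q: True, b: False, t: False}
  {t: True, b: True, q: True, w: False}


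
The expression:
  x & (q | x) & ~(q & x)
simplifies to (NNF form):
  x & ~q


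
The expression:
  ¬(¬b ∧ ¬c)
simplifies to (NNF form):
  b ∨ c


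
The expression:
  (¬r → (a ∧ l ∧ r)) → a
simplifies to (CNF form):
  a ∨ ¬r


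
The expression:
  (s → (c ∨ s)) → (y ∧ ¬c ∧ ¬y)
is never true.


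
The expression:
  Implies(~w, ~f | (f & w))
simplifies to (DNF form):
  w | ~f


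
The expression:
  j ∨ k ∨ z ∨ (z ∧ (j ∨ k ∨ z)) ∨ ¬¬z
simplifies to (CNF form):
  j ∨ k ∨ z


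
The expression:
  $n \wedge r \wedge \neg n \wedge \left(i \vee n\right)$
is never true.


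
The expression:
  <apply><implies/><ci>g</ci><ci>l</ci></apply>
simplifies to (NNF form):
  <apply><or/><ci>l</ci><apply><not/><ci>g</ci></apply></apply>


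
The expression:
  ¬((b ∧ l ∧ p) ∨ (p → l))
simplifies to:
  p ∧ ¬l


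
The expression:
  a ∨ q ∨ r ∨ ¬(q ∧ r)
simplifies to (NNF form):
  True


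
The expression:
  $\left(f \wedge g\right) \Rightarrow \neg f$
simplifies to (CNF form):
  $\neg f \vee \neg g$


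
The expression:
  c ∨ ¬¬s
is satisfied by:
  {c: True, s: True}
  {c: True, s: False}
  {s: True, c: False}


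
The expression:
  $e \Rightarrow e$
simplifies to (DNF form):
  $\text{True}$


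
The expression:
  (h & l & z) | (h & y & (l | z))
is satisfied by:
  {y: True, l: True, z: True, h: True}
  {y: True, l: True, h: True, z: False}
  {y: True, z: True, h: True, l: False}
  {l: True, z: True, h: True, y: False}


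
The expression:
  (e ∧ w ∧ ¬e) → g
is always true.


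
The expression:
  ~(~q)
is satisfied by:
  {q: True}


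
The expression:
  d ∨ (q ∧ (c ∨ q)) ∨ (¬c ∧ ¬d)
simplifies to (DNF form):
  d ∨ q ∨ ¬c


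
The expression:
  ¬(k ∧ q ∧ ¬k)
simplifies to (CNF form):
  True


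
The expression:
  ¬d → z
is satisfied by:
  {d: True, z: True}
  {d: True, z: False}
  {z: True, d: False}


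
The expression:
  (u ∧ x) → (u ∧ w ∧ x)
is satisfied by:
  {w: True, u: False, x: False}
  {u: False, x: False, w: False}
  {x: True, w: True, u: False}
  {x: True, u: False, w: False}
  {w: True, u: True, x: False}
  {u: True, w: False, x: False}
  {x: True, u: True, w: True}


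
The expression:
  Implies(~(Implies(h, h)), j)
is always true.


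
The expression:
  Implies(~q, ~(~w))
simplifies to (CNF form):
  q | w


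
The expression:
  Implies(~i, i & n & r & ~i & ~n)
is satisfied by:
  {i: True}


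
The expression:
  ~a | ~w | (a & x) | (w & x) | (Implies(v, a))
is always true.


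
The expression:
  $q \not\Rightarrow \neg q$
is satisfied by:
  {q: True}


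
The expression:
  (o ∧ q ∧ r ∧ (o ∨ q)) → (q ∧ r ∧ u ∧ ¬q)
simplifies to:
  ¬o ∨ ¬q ∨ ¬r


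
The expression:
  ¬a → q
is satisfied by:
  {a: True, q: True}
  {a: True, q: False}
  {q: True, a: False}


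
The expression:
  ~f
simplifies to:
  ~f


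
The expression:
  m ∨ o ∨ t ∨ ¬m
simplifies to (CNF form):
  True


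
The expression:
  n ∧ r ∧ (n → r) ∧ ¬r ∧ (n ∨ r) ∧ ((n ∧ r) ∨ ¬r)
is never true.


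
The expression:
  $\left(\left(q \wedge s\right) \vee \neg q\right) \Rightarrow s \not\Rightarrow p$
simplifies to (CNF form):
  $\left(q \vee s\right) \wedge \left(q \vee \neg p\right) \wedge \left(s \vee \neg s\right) \wedge \left(\neg p \vee \neg s\right)$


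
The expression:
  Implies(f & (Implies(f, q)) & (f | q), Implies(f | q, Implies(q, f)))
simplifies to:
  True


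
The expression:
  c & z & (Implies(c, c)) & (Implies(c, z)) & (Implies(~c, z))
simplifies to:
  c & z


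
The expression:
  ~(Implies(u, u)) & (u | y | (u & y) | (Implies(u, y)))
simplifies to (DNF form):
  False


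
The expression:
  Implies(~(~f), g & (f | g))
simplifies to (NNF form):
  g | ~f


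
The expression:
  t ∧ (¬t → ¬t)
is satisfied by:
  {t: True}


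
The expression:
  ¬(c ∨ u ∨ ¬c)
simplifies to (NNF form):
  False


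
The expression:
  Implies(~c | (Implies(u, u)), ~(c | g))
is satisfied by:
  {g: False, c: False}


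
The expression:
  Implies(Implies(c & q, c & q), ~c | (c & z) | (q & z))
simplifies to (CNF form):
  z | ~c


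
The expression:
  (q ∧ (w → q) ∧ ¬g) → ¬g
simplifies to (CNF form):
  True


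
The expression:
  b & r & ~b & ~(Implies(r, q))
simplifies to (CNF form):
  False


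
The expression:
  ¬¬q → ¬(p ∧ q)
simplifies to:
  ¬p ∨ ¬q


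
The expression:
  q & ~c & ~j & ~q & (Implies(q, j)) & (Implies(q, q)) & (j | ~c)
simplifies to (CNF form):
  False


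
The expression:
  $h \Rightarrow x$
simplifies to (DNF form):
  $x \vee \neg h$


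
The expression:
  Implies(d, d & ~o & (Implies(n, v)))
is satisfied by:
  {v: True, n: False, o: False, d: False}
  {v: False, n: False, o: False, d: False}
  {v: True, n: True, o: False, d: False}
  {n: True, v: False, o: False, d: False}
  {o: True, v: True, n: False, d: False}
  {o: True, v: False, n: False, d: False}
  {v: True, o: True, n: True, d: False}
  {o: True, n: True, v: False, d: False}
  {d: True, v: True, n: False, o: False}
  {d: True, v: False, n: False, o: False}
  {d: True, v: True, n: True, o: False}


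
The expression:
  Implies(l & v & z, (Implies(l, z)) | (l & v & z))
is always true.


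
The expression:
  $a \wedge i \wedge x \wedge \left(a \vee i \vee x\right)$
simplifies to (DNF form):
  $a \wedge i \wedge x$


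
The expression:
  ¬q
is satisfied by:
  {q: False}


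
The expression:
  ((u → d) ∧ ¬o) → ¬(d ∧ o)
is always true.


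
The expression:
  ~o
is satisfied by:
  {o: False}


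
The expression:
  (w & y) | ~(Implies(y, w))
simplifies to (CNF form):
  y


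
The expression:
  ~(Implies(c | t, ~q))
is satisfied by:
  {t: True, c: True, q: True}
  {t: True, q: True, c: False}
  {c: True, q: True, t: False}


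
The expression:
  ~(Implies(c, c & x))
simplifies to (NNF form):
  c & ~x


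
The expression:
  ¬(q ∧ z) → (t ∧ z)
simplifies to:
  z ∧ (q ∨ t)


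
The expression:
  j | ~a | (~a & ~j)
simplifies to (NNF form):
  j | ~a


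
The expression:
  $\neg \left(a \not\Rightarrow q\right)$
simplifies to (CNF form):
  $q \vee \neg a$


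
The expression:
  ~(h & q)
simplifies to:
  ~h | ~q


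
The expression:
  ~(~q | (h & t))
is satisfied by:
  {q: True, h: False, t: False}
  {t: True, q: True, h: False}
  {h: True, q: True, t: False}


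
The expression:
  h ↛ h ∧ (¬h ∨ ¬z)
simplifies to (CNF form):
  False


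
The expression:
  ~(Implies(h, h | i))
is never true.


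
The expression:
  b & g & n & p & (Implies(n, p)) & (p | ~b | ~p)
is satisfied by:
  {p: True, b: True, n: True, g: True}


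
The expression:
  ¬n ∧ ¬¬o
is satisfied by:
  {o: True, n: False}


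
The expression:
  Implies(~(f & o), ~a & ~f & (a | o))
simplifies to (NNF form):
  o & (f | ~a)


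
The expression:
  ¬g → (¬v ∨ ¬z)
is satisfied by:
  {g: True, v: False, z: False}
  {g: False, v: False, z: False}
  {z: True, g: True, v: False}
  {z: True, g: False, v: False}
  {v: True, g: True, z: False}
  {v: True, g: False, z: False}
  {v: True, z: True, g: True}


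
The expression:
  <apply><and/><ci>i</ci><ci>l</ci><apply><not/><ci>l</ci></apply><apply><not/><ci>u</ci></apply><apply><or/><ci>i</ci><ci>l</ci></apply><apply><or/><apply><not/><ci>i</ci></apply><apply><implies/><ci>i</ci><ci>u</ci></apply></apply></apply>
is never true.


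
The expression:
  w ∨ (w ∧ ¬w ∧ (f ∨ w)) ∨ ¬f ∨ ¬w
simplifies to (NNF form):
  True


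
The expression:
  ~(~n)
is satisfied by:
  {n: True}


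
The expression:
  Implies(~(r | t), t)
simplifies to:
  r | t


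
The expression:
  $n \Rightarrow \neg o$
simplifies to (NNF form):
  $\neg n \vee \neg o$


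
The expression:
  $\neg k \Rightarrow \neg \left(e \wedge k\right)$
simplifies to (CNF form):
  $\text{True}$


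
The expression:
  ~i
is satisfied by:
  {i: False}


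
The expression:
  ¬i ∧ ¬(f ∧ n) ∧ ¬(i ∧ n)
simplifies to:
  ¬i ∧ (¬f ∨ ¬n)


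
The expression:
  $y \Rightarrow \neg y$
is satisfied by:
  {y: False}


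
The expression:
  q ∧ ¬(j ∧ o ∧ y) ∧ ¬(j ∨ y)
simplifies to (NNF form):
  q ∧ ¬j ∧ ¬y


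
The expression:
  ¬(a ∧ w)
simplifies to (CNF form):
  ¬a ∨ ¬w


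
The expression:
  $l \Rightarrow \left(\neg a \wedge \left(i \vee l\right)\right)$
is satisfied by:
  {l: False, a: False}
  {a: True, l: False}
  {l: True, a: False}


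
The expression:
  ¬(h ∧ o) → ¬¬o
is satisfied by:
  {o: True}


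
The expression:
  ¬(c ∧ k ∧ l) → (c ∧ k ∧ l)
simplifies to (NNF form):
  c ∧ k ∧ l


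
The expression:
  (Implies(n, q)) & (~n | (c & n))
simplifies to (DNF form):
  ~n | (c & q)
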